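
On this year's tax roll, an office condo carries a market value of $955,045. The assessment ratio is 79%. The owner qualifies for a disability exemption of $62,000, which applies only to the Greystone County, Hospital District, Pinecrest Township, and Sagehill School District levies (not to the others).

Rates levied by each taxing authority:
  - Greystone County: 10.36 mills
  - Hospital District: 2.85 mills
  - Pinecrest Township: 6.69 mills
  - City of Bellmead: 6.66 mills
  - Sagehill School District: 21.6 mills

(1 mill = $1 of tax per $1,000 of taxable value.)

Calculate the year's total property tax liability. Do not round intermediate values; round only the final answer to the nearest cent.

$33,763.02

Assessed value = $955,045 × 0.79 = $754,485.55
Greystone County: ($754,485.55 − $62,000) × 0.01036 = $692,485.55 × 0.01036 = $7,174.150298
Hospital District: ($754,485.55 − $62,000) × 0.00285 = $692,485.55 × 0.00285 = $1,973.5838175
Pinecrest Township: ($754,485.55 − $62,000) × 0.00669 = $692,485.55 × 0.00669 = $4,632.7283295
City of Bellmead: $754,485.55 × 0.00666 = $5,024.873763
Sagehill School District: ($754,485.55 − $62,000) × 0.0216 = $692,485.55 × 0.0216 = $14,957.68788
Total = $33,763.024088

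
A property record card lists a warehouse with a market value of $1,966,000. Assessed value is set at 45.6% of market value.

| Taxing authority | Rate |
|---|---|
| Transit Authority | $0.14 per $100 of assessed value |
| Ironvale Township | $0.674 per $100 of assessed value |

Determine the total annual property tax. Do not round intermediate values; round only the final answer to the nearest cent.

Assessed value = $1,966,000 × 0.456 = $896,496
Transit Authority: $896,496 × 0.0014 = $1,255.0944
Ironvale Township: $896,496 × 0.00674 = $6,042.38304
Total = $1,255.0944 + $6,042.38304 = $7,297.47744

$7,297.48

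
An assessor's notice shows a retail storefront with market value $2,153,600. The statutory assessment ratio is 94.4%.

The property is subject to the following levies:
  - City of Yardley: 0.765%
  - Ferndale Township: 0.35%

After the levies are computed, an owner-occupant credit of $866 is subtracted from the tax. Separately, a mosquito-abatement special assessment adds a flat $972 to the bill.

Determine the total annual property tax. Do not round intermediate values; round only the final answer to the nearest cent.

Assessed value = $2,153,600 × 0.944 = $2,032,998.4
City of Yardley: $2,032,998.4 × 0.00765 = $15,552.43776
Ferndale Township: $2,032,998.4 × 0.0035 = $7,115.4944
Levies subtotal = $22,667.93216
After credit = $22,667.93216 − $866 = $21,801.93216
Total = $21,801.93216 + $972 = $22,773.93216

$22,773.93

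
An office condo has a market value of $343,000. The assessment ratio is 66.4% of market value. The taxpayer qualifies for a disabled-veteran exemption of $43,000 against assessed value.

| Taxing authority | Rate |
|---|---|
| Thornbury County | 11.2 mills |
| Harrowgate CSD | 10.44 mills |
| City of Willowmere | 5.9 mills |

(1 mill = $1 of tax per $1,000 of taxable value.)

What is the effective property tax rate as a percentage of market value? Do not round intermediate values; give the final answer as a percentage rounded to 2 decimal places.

Assessed value = $343,000 × 0.664 = $227,752
Taxable value = $227,752 − $43,000 = $184,752
Thornbury County: $184,752 × 0.0112 = $2,069.2224
Harrowgate CSD: $184,752 × 0.01044 = $1,928.81088
City of Willowmere: $184,752 × 0.0059 = $1,090.0368
Total tax = $5,088.07008
Effective rate = $5,088.07008 ÷ $343,000 = 1.48% of market value

1.48%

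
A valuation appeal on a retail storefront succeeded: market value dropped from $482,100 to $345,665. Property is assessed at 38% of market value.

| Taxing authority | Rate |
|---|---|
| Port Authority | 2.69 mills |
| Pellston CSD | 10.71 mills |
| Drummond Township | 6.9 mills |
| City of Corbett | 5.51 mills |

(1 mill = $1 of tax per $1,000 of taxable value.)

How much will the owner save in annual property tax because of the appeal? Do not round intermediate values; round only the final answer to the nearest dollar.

$1,338

Old assessed value = $482,100 × 0.38 = $183,198
New assessed value = $345,665 × 0.38 = $131,352.7
Combined rate = 0.00269 + 0.01071 + 0.0069 + 0.00551 = 0.02581
Old tax = $183,198 × 0.02581 = $4,728.34038
New tax = $131,352.7 × 0.02581 = $3,390.213187
Reduction = $4,728.34038 − $3,390.213187 = $1,338.127193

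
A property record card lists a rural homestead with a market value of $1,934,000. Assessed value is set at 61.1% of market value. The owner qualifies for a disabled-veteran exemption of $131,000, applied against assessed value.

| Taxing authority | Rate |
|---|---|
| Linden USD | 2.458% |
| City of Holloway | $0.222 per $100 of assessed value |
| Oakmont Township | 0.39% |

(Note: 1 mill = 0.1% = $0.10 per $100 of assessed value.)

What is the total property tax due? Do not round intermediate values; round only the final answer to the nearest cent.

$32,255.69

Assessed value = $1,934,000 × 0.611 = $1,181,674
Taxable value = $1,181,674 − $131,000 = $1,050,674
Linden USD: $1,050,674 × 0.02458 = $25,825.56692
City of Holloway: $1,050,674 × 0.00222 = $2,332.49628
Oakmont Township: $1,050,674 × 0.0039 = $4,097.6286
Total = $32,255.6918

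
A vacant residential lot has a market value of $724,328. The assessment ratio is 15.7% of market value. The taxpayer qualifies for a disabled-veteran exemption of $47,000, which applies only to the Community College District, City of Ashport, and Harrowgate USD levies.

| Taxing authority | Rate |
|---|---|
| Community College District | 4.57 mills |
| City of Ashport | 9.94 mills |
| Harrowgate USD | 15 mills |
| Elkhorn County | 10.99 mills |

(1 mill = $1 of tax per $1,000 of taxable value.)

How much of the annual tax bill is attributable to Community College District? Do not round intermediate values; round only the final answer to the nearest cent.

Assessed value = $724,328 × 0.157 = $113,719.496
Community College District taxable value = $113,719.496 − $47,000 = $66,719.496
Community College District levy = $66,719.496 × 0.00457 = $304.90809672

$304.91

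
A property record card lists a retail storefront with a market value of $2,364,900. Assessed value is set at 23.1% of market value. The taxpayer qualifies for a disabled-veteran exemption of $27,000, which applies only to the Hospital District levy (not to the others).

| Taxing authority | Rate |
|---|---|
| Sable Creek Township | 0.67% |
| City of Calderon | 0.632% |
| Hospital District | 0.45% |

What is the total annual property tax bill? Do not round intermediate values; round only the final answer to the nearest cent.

$9,449.53

Assessed value = $2,364,900 × 0.231 = $546,291.9
Sable Creek Township: $546,291.9 × 0.0067 = $3,660.15573
City of Calderon: $546,291.9 × 0.00632 = $3,452.564808
Hospital District: ($546,291.9 − $27,000) × 0.0045 = $519,291.9 × 0.0045 = $2,336.81355
Total = $9,449.534088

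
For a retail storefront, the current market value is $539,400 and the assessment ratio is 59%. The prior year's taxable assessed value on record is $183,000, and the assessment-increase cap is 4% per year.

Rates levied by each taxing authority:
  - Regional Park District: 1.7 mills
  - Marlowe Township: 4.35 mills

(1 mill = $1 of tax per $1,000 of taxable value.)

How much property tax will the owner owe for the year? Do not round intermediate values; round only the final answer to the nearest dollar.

$1,151

Uncapped assessed value = $539,400 × 0.59 = $318,246
Cap limit = $183,000 × 1.04 = $190,320
Taxable assessed value = min($318,246, $190,320) = $190,320 (cap binds)
Regional Park District: $190,320 × 0.0017 = $323.544
Marlowe Township: $190,320 × 0.00435 = $827.892
Total = $1,151.436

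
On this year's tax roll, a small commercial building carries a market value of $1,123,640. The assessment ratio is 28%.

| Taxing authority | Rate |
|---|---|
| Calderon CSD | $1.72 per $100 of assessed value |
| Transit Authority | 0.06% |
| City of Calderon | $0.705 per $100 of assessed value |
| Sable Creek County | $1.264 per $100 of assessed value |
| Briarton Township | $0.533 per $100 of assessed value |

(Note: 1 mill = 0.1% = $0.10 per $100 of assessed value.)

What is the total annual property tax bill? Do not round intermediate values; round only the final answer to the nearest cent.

$13,471.99

Assessed value = $1,123,640 × 0.28 = $314,619.2
Calderon CSD: $314,619.2 × 0.0172 = $5,411.45024
Transit Authority: $314,619.2 × 0.0006 = $188.77152
City of Calderon: $314,619.2 × 0.00705 = $2,218.06536
Sable Creek County: $314,619.2 × 0.01264 = $3,976.786688
Briarton Township: $314,619.2 × 0.00533 = $1,676.920336
Total = $13,471.994144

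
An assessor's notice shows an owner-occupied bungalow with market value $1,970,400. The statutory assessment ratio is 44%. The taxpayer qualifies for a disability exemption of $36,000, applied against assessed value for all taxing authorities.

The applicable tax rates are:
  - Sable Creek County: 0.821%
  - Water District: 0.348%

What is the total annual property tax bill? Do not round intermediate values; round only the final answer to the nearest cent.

Assessed value = $1,970,400 × 0.44 = $866,976
Taxable value = $866,976 − $36,000 = $830,976
Sable Creek County: $830,976 × 0.00821 = $6,822.31296
Water District: $830,976 × 0.00348 = $2,891.79648
Total = $6,822.31296 + $2,891.79648 = $9,714.10944

$9,714.11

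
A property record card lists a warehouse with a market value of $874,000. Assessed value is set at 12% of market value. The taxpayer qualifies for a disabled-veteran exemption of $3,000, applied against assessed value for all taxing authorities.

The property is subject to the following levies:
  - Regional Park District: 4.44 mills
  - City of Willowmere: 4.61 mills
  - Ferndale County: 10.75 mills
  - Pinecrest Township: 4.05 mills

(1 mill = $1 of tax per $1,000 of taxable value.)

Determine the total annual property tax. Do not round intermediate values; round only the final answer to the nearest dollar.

Assessed value = $874,000 × 0.12 = $104,880
Taxable value = $104,880 − $3,000 = $101,880
Regional Park District: $101,880 × 0.00444 = $452.3472
City of Willowmere: $101,880 × 0.00461 = $469.6668
Ferndale County: $101,880 × 0.01075 = $1,095.21
Pinecrest Township: $101,880 × 0.00405 = $412.614
Total = $452.3472 + $469.6668 + $1,095.21 + $412.614 = $2,429.838

$2,430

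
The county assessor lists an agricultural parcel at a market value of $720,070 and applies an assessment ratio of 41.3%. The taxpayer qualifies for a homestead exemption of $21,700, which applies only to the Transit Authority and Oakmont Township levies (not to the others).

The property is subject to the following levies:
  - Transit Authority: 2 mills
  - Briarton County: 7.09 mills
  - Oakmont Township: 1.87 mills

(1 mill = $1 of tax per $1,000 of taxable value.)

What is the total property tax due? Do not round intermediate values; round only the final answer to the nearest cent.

$3,175.40

Assessed value = $720,070 × 0.413 = $297,388.91
Transit Authority: ($297,388.91 − $21,700) × 0.002 = $275,688.91 × 0.002 = $551.37782
Briarton County: $297,388.91 × 0.00709 = $2,108.4873719
Oakmont Township: ($297,388.91 − $21,700) × 0.00187 = $275,688.91 × 0.00187 = $515.5382617
Total = $3,175.4034536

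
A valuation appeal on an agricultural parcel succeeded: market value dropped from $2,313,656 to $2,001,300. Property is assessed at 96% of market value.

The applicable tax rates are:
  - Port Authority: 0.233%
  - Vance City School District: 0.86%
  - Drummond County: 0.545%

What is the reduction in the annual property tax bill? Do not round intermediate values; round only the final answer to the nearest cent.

$4,911.74

Old assessed value = $2,313,656 × 0.96 = $2,221,109.76
New assessed value = $2,001,300 × 0.96 = $1,921,248
Combined rate = 0.00233 + 0.0086 + 0.00545 = 0.01638
Old tax = $2,221,109.76 × 0.01638 = $36,381.7778688
New tax = $1,921,248 × 0.01638 = $31,470.04224
Reduction = $36,381.7778688 − $31,470.04224 = $4,911.7356288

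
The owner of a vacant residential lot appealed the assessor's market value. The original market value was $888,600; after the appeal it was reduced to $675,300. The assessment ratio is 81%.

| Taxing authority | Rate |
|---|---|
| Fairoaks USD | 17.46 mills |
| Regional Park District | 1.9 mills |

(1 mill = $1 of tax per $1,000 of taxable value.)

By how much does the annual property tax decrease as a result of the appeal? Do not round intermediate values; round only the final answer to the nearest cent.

Old assessed value = $888,600 × 0.81 = $719,766
New assessed value = $675,300 × 0.81 = $546,993
Combined rate = 0.01746 + 0.0019 = 0.01936
Old tax = $719,766 × 0.01936 = $13,934.66976
New tax = $546,993 × 0.01936 = $10,589.78448
Reduction = $13,934.66976 − $10,589.78448 = $3,344.88528

$3,344.89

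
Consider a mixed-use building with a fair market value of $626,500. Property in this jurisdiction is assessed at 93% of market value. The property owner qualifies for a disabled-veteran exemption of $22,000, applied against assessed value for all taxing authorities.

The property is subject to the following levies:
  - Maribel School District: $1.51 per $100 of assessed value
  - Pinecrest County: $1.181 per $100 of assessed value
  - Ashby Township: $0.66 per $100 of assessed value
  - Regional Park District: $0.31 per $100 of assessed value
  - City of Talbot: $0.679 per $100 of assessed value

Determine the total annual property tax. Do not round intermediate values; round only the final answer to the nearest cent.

$24,331.99

Assessed value = $626,500 × 0.93 = $582,645
Taxable value = $582,645 − $22,000 = $560,645
Maribel School District: $560,645 × 0.0151 = $8,465.7395
Pinecrest County: $560,645 × 0.01181 = $6,621.21745
Ashby Township: $560,645 × 0.0066 = $3,700.257
Regional Park District: $560,645 × 0.0031 = $1,737.9995
City of Talbot: $560,645 × 0.00679 = $3,806.77955
Total = $8,465.7395 + $6,621.21745 + $3,700.257 + $1,737.9995 + $3,806.77955 = $24,331.993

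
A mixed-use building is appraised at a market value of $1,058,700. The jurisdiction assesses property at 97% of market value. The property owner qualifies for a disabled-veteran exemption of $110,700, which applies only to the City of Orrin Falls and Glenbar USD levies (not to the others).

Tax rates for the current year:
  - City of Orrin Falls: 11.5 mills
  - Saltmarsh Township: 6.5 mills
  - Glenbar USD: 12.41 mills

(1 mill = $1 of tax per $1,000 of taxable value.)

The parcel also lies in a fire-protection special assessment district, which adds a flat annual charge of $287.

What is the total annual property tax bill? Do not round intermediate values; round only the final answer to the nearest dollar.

$28,869

Assessed value = $1,058,700 × 0.97 = $1,026,939
City of Orrin Falls: ($1,026,939 − $110,700) × 0.0115 = $916,239 × 0.0115 = $10,536.7485
Saltmarsh Township: $1,026,939 × 0.0065 = $6,675.1035
Glenbar USD: ($1,026,939 − $110,700) × 0.01241 = $916,239 × 0.01241 = $11,370.52599
Levies subtotal = $28,582.37799
Total = $28,582.37799 + $287 = $28,869.37799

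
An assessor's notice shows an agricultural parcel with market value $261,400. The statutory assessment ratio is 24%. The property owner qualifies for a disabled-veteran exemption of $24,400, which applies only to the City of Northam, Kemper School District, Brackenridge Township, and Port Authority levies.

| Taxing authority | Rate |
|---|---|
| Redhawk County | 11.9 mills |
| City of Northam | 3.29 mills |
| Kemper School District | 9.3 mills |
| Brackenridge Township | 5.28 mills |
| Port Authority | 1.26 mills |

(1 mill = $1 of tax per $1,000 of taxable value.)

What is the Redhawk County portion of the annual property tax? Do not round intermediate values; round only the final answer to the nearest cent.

$746.56

Assessed value = $261,400 × 0.24 = $62,736
Redhawk County taxable value = $62,736 (exemption does not apply)
Redhawk County levy = $62,736 × 0.0119 = $746.5584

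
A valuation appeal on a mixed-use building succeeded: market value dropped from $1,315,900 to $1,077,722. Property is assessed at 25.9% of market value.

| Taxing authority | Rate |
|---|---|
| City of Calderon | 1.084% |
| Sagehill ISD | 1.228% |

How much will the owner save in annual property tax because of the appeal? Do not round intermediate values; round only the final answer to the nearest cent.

$1,426.23

Old assessed value = $1,315,900 × 0.259 = $340,818.1
New assessed value = $1,077,722 × 0.259 = $279,129.998
Combined rate = 0.01084 + 0.01228 = 0.02312
Old tax = $340,818.1 × 0.02312 = $7,879.714472
New tax = $279,129.998 × 0.02312 = $6,453.48555376
Reduction = $7,879.714472 − $6,453.48555376 = $1,426.22891824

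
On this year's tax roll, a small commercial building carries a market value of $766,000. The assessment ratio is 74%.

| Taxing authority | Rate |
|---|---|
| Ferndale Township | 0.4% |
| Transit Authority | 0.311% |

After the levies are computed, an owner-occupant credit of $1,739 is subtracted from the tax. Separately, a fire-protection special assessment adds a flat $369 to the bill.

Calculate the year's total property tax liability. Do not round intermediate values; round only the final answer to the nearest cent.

Assessed value = $766,000 × 0.74 = $566,840
Ferndale Township: $566,840 × 0.004 = $2,267.36
Transit Authority: $566,840 × 0.00311 = $1,762.8724
Levies subtotal = $4,030.2324
After credit = $4,030.2324 − $1,739 = $2,291.2324
Total = $2,291.2324 + $369 = $2,660.2324

$2,660.23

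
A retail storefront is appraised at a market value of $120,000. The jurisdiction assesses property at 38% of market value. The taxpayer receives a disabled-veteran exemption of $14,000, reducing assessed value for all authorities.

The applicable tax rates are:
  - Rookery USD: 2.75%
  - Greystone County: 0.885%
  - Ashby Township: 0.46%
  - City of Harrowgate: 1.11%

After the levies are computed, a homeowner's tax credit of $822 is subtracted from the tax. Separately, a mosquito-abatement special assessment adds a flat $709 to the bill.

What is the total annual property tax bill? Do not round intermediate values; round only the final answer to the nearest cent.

Assessed value = $120,000 × 0.38 = $45,600
Taxable value = $45,600 − $14,000 = $31,600
Rookery USD: $31,600 × 0.0275 = $869
Greystone County: $31,600 × 0.00885 = $279.66
Ashby Township: $31,600 × 0.0046 = $145.36
City of Harrowgate: $31,600 × 0.0111 = $350.76
Levies subtotal = $1,644.78
After credit = $1,644.78 − $822 = $822.78
Total = $822.78 + $709 = $1,531.78

$1,531.78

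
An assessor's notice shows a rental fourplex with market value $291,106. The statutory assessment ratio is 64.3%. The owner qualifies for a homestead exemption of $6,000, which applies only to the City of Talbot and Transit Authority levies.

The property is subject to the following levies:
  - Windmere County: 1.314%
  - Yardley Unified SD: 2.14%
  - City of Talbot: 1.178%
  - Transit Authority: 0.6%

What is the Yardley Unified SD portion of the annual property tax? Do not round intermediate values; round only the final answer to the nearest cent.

Assessed value = $291,106 × 0.643 = $187,181.158
Yardley Unified SD taxable value = $187,181.158 (exemption does not apply)
Yardley Unified SD levy = $187,181.158 × 0.0214 = $4,005.6767812

$4,005.68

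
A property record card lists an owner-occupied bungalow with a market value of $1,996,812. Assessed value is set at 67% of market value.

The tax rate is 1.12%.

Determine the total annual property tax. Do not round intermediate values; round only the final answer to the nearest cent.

Assessed value = $1,996,812 × 0.67 = $1,337,864.04
Tax = $1,337,864.04 × 0.0112 = $14,984.077248

$14,984.08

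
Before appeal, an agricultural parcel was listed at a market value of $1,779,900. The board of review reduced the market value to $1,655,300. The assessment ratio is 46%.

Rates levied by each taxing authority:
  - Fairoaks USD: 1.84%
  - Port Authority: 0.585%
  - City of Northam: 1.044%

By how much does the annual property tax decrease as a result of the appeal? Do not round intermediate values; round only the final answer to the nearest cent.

Old assessed value = $1,779,900 × 0.46 = $818,754
New assessed value = $1,655,300 × 0.46 = $761,438
Combined rate = 0.0184 + 0.00585 + 0.01044 = 0.03469
Old tax = $818,754 × 0.03469 = $28,402.57626
New tax = $761,438 × 0.03469 = $26,414.28422
Reduction = $28,402.57626 − $26,414.28422 = $1,988.29204

$1,988.29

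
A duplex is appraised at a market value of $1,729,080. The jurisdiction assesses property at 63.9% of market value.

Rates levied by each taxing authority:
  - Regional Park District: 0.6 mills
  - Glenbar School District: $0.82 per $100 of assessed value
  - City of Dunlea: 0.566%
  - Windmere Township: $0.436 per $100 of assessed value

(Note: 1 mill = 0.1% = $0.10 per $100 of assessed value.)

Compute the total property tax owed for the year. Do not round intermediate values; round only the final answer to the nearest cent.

Assessed value = $1,729,080 × 0.639 = $1,104,882.12
Regional Park District: $1,104,882.12 × 0.0006 = $662.929272
Glenbar School District: $1,104,882.12 × 0.0082 = $9,060.033384
City of Dunlea: $1,104,882.12 × 0.00566 = $6,253.6327992
Windmere Township: $1,104,882.12 × 0.00436 = $4,817.2860432
Total = $20,793.8814984

$20,793.88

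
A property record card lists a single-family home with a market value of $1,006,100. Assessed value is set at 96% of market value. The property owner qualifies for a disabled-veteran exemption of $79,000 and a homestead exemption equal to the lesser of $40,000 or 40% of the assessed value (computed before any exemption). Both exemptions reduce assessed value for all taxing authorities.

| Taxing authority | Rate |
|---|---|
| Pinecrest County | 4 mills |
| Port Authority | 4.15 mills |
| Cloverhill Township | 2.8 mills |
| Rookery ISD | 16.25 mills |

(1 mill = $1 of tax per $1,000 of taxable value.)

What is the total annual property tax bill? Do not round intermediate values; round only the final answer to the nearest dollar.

$23,034

Assessed value = $1,006,100 × 0.96 = $965,856
Homestead exemption = min($40,000, 40% × $965,856) = min($40,000, $386,342.4) = $40,000 (dollar cap binds)
Taxable value = $965,856 − $79,000 − $40,000 = $846,856
Pinecrest County: $846,856 × 0.004 = $3,387.424
Port Authority: $846,856 × 0.00415 = $3,514.4524
Cloverhill Township: $846,856 × 0.0028 = $2,371.1968
Rookery ISD: $846,856 × 0.01625 = $13,761.41
Total = $23,034.4832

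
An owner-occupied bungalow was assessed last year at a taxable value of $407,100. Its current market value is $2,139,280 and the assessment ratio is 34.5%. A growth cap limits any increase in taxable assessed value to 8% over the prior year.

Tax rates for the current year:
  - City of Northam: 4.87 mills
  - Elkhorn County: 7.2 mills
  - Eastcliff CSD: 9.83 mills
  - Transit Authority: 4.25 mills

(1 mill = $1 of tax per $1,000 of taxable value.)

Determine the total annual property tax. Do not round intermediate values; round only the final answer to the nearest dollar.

$11,497

Uncapped assessed value = $2,139,280 × 0.345 = $738,051.6
Cap limit = $407,100 × 1.08 = $439,668
Taxable assessed value = min($738,051.6, $439,668) = $439,668 (cap binds)
City of Northam: $439,668 × 0.00487 = $2,141.18316
Elkhorn County: $439,668 × 0.0072 = $3,165.6096
Eastcliff CSD: $439,668 × 0.00983 = $4,321.93644
Transit Authority: $439,668 × 0.00425 = $1,868.589
Total = $11,497.3182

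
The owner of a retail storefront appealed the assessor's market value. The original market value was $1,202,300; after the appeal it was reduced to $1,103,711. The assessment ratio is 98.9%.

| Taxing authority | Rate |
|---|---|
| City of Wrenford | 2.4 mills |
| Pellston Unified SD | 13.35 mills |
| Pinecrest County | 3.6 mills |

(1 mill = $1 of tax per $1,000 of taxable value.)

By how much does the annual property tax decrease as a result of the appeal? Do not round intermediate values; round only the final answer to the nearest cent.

Old assessed value = $1,202,300 × 0.989 = $1,189,074.7
New assessed value = $1,103,711 × 0.989 = $1,091,570.179
Combined rate = 0.0024 + 0.01335 + 0.0036 = 0.01935
Old tax = $1,189,074.7 × 0.01935 = $23,008.595445
New tax = $1,091,570.179 × 0.01935 = $21,121.88296365
Reduction = $23,008.595445 − $21,121.88296365 = $1,886.71248135

$1,886.71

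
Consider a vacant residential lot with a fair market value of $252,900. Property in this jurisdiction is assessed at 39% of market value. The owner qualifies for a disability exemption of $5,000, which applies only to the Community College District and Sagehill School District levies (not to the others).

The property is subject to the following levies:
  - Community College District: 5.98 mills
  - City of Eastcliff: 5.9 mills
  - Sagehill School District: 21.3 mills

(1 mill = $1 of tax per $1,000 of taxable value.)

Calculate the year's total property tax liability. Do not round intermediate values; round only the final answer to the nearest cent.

$3,136.18

Assessed value = $252,900 × 0.39 = $98,631
Community College District: ($98,631 − $5,000) × 0.00598 = $93,631 × 0.00598 = $559.91338
City of Eastcliff: $98,631 × 0.0059 = $581.9229
Sagehill School District: ($98,631 − $5,000) × 0.0213 = $93,631 × 0.0213 = $1,994.3403
Total = $3,136.17658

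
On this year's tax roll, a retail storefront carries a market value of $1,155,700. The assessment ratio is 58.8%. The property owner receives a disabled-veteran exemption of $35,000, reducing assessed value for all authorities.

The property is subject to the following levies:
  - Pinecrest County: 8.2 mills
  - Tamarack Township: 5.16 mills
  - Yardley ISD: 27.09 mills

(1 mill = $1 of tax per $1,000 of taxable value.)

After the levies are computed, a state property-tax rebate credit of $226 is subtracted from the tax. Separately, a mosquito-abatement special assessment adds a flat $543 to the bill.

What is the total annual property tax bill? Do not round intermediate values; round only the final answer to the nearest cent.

$26,389.11

Assessed value = $1,155,700 × 0.588 = $679,551.6
Taxable value = $679,551.6 − $35,000 = $644,551.6
Pinecrest County: $644,551.6 × 0.0082 = $5,285.32312
Tamarack Township: $644,551.6 × 0.00516 = $3,325.886256
Yardley ISD: $644,551.6 × 0.02709 = $17,460.902844
Levies subtotal = $26,072.11222
After credit = $26,072.11222 − $226 = $25,846.11222
Total = $25,846.11222 + $543 = $26,389.11222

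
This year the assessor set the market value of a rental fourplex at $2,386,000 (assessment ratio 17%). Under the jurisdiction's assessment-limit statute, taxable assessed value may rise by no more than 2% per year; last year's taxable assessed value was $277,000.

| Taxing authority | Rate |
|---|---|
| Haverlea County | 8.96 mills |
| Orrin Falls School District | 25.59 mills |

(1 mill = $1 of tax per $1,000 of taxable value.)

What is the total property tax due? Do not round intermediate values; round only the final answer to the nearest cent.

$9,761.76

Uncapped assessed value = $2,386,000 × 0.17 = $405,620
Cap limit = $277,000 × 1.02 = $282,540
Taxable assessed value = min($405,620, $282,540) = $282,540 (cap binds)
Haverlea County: $282,540 × 0.00896 = $2,531.5584
Orrin Falls School District: $282,540 × 0.02559 = $7,230.1986
Total = $9,761.757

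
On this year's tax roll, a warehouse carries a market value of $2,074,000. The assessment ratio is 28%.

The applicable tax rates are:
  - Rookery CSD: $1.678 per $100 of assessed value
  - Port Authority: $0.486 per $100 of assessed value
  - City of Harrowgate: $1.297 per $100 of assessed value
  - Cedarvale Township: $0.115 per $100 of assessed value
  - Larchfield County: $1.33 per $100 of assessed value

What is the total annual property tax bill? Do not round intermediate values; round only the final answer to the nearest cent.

Assessed value = $2,074,000 × 0.28 = $580,720
Rookery CSD: $580,720 × 0.01678 = $9,744.4816
Port Authority: $580,720 × 0.00486 = $2,822.2992
City of Harrowgate: $580,720 × 0.01297 = $7,531.9384
Cedarvale Township: $580,720 × 0.00115 = $667.828
Larchfield County: $580,720 × 0.0133 = $7,723.576
Total = $9,744.4816 + $2,822.2992 + $7,531.9384 + $667.828 + $7,723.576 = $28,490.1232

$28,490.12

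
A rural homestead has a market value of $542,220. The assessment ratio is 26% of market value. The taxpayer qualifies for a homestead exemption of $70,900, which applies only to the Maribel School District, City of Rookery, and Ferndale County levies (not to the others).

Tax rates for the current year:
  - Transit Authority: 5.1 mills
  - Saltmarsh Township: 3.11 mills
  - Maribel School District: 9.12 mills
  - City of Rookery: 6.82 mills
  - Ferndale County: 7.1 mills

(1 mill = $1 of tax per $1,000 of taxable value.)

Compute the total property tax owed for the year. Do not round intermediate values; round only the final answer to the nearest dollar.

$2,772

Assessed value = $542,220 × 0.26 = $140,977.2
Transit Authority: $140,977.2 × 0.0051 = $718.98372
Saltmarsh Township: $140,977.2 × 0.00311 = $438.439092
Maribel School District: ($140,977.2 − $70,900) × 0.00912 = $70,077.2 × 0.00912 = $639.104064
City of Rookery: ($140,977.2 − $70,900) × 0.00682 = $70,077.2 × 0.00682 = $477.926504
Ferndale County: ($140,977.2 − $70,900) × 0.0071 = $70,077.2 × 0.0071 = $497.54812
Total = $2,772.0015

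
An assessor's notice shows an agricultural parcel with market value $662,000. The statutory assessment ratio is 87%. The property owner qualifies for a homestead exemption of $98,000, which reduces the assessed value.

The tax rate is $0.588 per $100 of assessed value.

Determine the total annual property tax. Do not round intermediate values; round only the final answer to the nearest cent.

Assessed value = $662,000 × 0.87 = $575,940
Taxable value = $575,940 − $98,000 = $477,940
Tax = $477,940 × 0.00588 = $2,810.2872

$2,810.29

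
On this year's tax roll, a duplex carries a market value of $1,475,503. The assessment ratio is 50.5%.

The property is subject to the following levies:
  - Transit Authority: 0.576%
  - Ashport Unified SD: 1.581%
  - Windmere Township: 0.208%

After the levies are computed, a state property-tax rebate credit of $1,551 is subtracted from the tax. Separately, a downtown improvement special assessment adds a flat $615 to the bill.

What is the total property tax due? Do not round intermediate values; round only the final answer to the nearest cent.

Assessed value = $1,475,503 × 0.505 = $745,129.015
Transit Authority: $745,129.015 × 0.00576 = $4,291.9431264
Ashport Unified SD: $745,129.015 × 0.01581 = $11,780.48972715
Windmere Township: $745,129.015 × 0.00208 = $1,549.8683512
Levies subtotal = $17,622.30120475
After credit = $17,622.30120475 − $1,551 = $16,071.30120475
Total = $16,071.30120475 + $615 = $16,686.30120475

$16,686.30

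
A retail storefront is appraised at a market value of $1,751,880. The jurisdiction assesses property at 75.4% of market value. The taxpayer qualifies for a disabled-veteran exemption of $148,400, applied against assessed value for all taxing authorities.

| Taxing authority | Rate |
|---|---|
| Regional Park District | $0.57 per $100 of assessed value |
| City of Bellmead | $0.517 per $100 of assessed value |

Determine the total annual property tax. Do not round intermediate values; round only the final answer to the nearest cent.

$12,745.27

Assessed value = $1,751,880 × 0.754 = $1,320,917.52
Taxable value = $1,320,917.52 − $148,400 = $1,172,517.52
Regional Park District: $1,172,517.52 × 0.0057 = $6,683.349864
City of Bellmead: $1,172,517.52 × 0.00517 = $6,061.9155784
Total = $6,683.349864 + $6,061.9155784 = $12,745.2654424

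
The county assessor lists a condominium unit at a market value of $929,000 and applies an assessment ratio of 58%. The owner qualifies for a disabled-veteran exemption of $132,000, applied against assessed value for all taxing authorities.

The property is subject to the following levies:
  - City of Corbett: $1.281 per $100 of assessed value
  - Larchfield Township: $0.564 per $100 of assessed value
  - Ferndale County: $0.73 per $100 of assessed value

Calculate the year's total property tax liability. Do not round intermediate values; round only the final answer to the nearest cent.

Assessed value = $929,000 × 0.58 = $538,820
Taxable value = $538,820 − $132,000 = $406,820
City of Corbett: $406,820 × 0.01281 = $5,211.3642
Larchfield Township: $406,820 × 0.00564 = $2,294.4648
Ferndale County: $406,820 × 0.0073 = $2,969.786
Total = $5,211.3642 + $2,294.4648 + $2,969.786 = $10,475.615

$10,475.62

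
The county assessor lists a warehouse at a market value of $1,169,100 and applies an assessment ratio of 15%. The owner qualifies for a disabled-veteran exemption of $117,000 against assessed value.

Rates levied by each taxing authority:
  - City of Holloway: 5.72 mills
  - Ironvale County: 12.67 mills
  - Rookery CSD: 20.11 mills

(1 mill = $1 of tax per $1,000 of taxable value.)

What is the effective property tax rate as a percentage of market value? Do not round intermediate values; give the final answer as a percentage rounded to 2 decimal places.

Assessed value = $1,169,100 × 0.15 = $175,365
Taxable value = $175,365 − $117,000 = $58,365
City of Holloway: $58,365 × 0.00572 = $333.8478
Ironvale County: $58,365 × 0.01267 = $739.48455
Rookery CSD: $58,365 × 0.02011 = $1,173.72015
Total tax = $2,247.0525
Effective rate = $2,247.0525 ÷ $1,169,100 = 0.19% of market value

0.19%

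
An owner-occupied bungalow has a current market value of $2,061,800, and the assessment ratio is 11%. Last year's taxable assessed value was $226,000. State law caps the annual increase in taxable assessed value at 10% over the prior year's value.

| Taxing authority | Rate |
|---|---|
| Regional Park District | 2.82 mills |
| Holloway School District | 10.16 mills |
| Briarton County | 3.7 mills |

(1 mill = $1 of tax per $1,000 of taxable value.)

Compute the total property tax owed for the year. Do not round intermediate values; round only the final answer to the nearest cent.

Uncapped assessed value = $2,061,800 × 0.11 = $226,798
Cap limit = $226,000 × 1.1 = $248,600
Taxable assessed value = min($226,798, $248,600) = $226,798 (cap does not bind)
Regional Park District: $226,798 × 0.00282 = $639.57036
Holloway School District: $226,798 × 0.01016 = $2,304.26768
Briarton County: $226,798 × 0.0037 = $839.1526
Total = $3,782.99064

$3,782.99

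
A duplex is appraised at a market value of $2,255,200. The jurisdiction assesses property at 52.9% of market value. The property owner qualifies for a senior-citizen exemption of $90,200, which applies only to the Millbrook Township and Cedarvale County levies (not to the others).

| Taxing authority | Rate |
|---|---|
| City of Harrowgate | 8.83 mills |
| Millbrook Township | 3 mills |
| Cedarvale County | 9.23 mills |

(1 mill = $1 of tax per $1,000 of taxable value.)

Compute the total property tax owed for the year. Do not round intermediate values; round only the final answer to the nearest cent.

Assessed value = $2,255,200 × 0.529 = $1,193,000.8
City of Harrowgate: $1,193,000.8 × 0.00883 = $10,534.197064
Millbrook Township: ($1,193,000.8 − $90,200) × 0.003 = $1,102,800.8 × 0.003 = $3,308.4024
Cedarvale County: ($1,193,000.8 − $90,200) × 0.00923 = $1,102,800.8 × 0.00923 = $10,178.851384
Total = $24,021.450848

$24,021.45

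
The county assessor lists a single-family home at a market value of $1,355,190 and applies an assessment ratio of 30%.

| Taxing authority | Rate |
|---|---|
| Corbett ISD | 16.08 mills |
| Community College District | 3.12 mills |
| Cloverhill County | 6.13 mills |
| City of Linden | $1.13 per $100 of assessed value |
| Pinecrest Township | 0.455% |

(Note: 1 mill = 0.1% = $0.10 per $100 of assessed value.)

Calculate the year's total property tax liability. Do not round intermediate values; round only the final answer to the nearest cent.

Assessed value = $1,355,190 × 0.3 = $406,557
Corbett ISD: $406,557 × 0.01608 = $6,537.43656
Community College District: $406,557 × 0.00312 = $1,268.45784
Cloverhill County: $406,557 × 0.00613 = $2,492.19441
City of Linden: $406,557 × 0.0113 = $4,594.0941
Pinecrest Township: $406,557 × 0.00455 = $1,849.83435
Total = $16,742.01726

$16,742.02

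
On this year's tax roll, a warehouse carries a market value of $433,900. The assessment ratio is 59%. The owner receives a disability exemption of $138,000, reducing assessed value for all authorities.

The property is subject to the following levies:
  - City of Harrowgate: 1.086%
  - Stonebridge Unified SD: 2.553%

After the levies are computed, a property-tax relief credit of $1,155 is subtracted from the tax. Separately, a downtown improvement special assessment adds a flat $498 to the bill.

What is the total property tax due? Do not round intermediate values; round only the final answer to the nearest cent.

Assessed value = $433,900 × 0.59 = $256,001
Taxable value = $256,001 − $138,000 = $118,001
City of Harrowgate: $118,001 × 0.01086 = $1,281.49086
Stonebridge Unified SD: $118,001 × 0.02553 = $3,012.56553
Levies subtotal = $4,294.05639
After credit = $4,294.05639 − $1,155 = $3,139.05639
Total = $3,139.05639 + $498 = $3,637.05639

$3,637.06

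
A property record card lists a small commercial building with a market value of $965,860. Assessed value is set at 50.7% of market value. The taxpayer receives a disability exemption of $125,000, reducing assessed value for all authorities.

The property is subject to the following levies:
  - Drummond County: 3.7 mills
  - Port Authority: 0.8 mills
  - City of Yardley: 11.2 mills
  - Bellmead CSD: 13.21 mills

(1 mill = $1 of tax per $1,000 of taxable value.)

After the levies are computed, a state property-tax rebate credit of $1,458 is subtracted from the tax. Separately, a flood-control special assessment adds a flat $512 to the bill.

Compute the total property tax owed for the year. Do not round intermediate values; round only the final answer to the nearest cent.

$9,597.22

Assessed value = $965,860 × 0.507 = $489,691.02
Taxable value = $489,691.02 − $125,000 = $364,691.02
Drummond County: $364,691.02 × 0.0037 = $1,349.356774
Port Authority: $364,691.02 × 0.0008 = $291.752816
City of Yardley: $364,691.02 × 0.0112 = $4,084.539424
Bellmead CSD: $364,691.02 × 0.01321 = $4,817.5683742
Levies subtotal = $10,543.2173882
After credit = $10,543.2173882 − $1,458 = $9,085.2173882
Total = $9,085.2173882 + $512 = $9,597.2173882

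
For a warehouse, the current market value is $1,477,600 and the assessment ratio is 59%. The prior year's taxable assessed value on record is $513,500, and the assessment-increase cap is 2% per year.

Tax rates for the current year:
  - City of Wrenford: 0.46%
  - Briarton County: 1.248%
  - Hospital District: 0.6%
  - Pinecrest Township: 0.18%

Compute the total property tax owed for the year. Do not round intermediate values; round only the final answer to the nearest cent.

$13,031.40

Uncapped assessed value = $1,477,600 × 0.59 = $871,784
Cap limit = $513,500 × 1.02 = $523,770
Taxable assessed value = min($871,784, $523,770) = $523,770 (cap binds)
City of Wrenford: $523,770 × 0.0046 = $2,409.342
Briarton County: $523,770 × 0.01248 = $6,536.6496
Hospital District: $523,770 × 0.006 = $3,142.62
Pinecrest Township: $523,770 × 0.0018 = $942.786
Total = $13,031.3976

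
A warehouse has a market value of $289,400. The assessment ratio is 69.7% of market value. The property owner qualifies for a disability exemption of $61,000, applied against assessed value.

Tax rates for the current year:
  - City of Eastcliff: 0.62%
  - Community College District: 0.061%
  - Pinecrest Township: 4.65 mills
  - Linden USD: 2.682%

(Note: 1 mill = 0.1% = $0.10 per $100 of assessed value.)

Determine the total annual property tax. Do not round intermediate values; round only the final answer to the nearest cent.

Assessed value = $289,400 × 0.697 = $201,711.8
Taxable value = $201,711.8 − $61,000 = $140,711.8
City of Eastcliff: $140,711.8 × 0.0062 = $872.41316
Community College District: $140,711.8 × 0.00061 = $85.834198
Pinecrest Township: $140,711.8 × 0.00465 = $654.30987
Linden USD: $140,711.8 × 0.02682 = $3,773.890476
Total = $5,386.447704

$5,386.45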